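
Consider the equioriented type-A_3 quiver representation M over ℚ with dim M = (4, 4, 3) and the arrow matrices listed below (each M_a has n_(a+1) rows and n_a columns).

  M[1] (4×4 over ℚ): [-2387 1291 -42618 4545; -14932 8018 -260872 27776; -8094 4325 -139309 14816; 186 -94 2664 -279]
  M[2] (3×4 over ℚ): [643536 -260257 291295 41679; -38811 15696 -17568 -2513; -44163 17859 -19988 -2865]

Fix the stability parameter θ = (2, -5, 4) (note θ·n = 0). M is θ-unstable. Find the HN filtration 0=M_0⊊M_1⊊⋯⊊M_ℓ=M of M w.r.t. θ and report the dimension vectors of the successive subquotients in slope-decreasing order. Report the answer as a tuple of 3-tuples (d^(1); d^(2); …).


Barcode: M ≅ I[1,2], I[1,3]^3. HN layers by μ_θ (2 steps, strictly decreasing):
  μ^(1)=4; μ^(2)=-3/2

((0, 0, 3); (4, 4, 0))


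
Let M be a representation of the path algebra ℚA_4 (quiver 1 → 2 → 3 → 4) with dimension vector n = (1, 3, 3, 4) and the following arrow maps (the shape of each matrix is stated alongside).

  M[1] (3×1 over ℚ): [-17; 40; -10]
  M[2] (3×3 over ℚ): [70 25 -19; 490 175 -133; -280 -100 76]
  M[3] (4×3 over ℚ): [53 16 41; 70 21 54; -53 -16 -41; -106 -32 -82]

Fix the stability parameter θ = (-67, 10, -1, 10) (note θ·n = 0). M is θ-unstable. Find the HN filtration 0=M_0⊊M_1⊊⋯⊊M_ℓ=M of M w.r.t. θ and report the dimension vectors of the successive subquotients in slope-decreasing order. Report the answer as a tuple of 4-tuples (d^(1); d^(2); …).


Interval decomposition of M: I[1,2], I[2,2], I[2,4], I[3,3], I[3,4], I[4,4]^2.
HN type (ℓ=4): μ^(1)=10; μ^(2)=9/2; μ^(3)=-1; μ^(4)=-67

((0, 2, 0, 4); (0, 1, 1, 0); (0, 0, 2, 0); (1, 0, 0, 0))


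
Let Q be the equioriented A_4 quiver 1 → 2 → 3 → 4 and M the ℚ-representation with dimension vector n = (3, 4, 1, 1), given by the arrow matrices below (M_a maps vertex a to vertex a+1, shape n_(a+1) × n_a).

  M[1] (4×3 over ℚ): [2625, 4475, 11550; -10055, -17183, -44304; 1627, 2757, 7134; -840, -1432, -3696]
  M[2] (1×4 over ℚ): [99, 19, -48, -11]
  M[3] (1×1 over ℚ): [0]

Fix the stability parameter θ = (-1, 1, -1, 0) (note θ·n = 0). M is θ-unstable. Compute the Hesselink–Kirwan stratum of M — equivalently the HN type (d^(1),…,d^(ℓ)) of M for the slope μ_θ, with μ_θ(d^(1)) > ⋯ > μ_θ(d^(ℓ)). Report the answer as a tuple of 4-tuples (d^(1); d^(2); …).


Interval decomposition of M: I[1,1], I[1,2], I[1,3], I[2,2]^2, I[4,4].
HN type (ℓ=3): μ^(1)=1; μ^(2)=0; μ^(3)=-1

((0, 3, 0, 0); (0, 1, 1, 1); (3, 0, 0, 0))


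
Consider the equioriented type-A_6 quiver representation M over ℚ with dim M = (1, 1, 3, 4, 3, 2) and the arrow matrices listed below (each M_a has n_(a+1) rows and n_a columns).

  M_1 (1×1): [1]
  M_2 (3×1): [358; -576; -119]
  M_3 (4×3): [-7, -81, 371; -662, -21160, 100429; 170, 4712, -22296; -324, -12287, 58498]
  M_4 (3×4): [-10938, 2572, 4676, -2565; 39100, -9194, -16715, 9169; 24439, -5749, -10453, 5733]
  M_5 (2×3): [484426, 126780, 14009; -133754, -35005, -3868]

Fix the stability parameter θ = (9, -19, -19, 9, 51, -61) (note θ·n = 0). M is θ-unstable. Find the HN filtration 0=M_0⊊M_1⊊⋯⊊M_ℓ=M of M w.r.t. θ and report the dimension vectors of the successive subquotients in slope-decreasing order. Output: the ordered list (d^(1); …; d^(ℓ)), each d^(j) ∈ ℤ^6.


Via rank(M_{q-1}∘⋯∘M_p): M ≅ I[1,4], I[3,6]^2, I[4,5].
μ_θ-semistable layers: μ^(1)=51; μ^(2)=9; μ^(3)=-1/3; μ^(4)=-29/3; μ^(5)=-19

((0, 0, 0, 0, 1, 0); (0, 0, 0, 2, 0, 0); (0, 0, 0, 2, 2, 2); (1, 1, 1, 0, 0, 0); (0, 0, 2, 0, 0, 0))


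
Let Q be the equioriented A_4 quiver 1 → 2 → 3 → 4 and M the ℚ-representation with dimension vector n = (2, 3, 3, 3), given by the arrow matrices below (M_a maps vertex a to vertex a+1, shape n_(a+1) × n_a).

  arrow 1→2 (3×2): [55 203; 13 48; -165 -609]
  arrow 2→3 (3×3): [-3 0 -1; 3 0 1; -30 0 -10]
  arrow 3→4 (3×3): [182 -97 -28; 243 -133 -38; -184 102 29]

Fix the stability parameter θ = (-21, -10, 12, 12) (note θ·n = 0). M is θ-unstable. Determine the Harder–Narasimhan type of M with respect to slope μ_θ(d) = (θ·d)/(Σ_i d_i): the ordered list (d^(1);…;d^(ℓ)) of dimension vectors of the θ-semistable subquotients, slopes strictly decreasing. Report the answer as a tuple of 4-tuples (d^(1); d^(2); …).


Interval decomposition of M: I[1,2]^2, I[2,4], I[3,4]^2.
HN type (ℓ=3): μ^(1)=12; μ^(2)=-10; μ^(3)=-21

((0, 0, 3, 3); (0, 3, 0, 0); (2, 0, 0, 0))


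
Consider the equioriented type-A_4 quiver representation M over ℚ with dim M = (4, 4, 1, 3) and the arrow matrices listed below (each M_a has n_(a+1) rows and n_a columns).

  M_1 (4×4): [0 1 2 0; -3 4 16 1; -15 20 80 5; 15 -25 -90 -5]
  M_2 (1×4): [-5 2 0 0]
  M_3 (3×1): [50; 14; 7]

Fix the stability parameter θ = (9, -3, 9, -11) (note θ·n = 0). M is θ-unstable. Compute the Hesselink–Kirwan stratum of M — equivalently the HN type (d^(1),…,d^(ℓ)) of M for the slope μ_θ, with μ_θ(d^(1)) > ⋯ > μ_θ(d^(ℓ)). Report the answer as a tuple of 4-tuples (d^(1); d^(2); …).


Barcode: M ≅ I[1,1]^2, I[1,2], I[1,4], I[2,2]^2, I[4,4]^2. HN layers by μ_θ (5 steps, strictly decreasing):
  μ^(1)=9; μ^(2)=3; μ^(3)=1; μ^(4)=-3; μ^(5)=-11

((2, 0, 0, 0); (1, 1, 0, 0); (1, 1, 1, 1); (0, 2, 0, 0); (0, 0, 0, 2))


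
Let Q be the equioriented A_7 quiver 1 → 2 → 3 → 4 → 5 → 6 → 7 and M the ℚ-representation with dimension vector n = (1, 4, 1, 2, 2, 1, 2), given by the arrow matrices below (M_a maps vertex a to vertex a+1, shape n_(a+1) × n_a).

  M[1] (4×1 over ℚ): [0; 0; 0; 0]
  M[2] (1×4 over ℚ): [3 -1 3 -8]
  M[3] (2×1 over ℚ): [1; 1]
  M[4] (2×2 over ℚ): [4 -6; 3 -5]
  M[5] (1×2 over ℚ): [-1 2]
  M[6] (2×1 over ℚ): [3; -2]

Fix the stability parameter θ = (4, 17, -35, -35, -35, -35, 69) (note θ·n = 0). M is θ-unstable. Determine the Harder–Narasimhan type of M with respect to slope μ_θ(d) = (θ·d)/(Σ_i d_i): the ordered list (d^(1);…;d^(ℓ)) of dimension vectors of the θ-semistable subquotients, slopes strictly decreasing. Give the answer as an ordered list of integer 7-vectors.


Interval decomposition of M: I[1,1], I[2,2]^3, I[2,7], I[4,5], I[7,7].
HN type (ℓ=5): μ^(1)=69; μ^(2)=17; μ^(3)=4; μ^(4)=-123/5; μ^(5)=-35

((0, 0, 0, 0, 0, 0, 2); (0, 3, 0, 0, 0, 0, 0); (1, 0, 0, 0, 0, 0, 0); (0, 1, 1, 1, 1, 1, 0); (0, 0, 0, 1, 1, 0, 0))


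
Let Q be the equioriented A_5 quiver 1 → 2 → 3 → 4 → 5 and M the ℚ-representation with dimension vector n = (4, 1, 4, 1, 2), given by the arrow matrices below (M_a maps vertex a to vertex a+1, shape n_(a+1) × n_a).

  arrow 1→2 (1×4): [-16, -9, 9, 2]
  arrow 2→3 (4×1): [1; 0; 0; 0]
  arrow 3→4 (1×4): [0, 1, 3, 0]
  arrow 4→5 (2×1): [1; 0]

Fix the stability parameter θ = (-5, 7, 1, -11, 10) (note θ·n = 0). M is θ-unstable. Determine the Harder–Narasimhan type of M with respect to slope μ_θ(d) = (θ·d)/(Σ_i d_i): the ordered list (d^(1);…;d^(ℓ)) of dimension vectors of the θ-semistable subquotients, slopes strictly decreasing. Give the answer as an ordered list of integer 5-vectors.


Barcode: M ≅ I[1,1]^3, I[1,3], I[3,3]^2, I[3,5], I[5,5]. HN layers by μ_θ (4 steps, strictly decreasing):
  μ^(1)=10; μ^(2)=4; μ^(3)=1; μ^(4)=-5

((0, 0, 0, 0, 2); (0, 1, 1, 0, 0); (0, 0, 2, 0, 0); (4, 0, 1, 1, 0))


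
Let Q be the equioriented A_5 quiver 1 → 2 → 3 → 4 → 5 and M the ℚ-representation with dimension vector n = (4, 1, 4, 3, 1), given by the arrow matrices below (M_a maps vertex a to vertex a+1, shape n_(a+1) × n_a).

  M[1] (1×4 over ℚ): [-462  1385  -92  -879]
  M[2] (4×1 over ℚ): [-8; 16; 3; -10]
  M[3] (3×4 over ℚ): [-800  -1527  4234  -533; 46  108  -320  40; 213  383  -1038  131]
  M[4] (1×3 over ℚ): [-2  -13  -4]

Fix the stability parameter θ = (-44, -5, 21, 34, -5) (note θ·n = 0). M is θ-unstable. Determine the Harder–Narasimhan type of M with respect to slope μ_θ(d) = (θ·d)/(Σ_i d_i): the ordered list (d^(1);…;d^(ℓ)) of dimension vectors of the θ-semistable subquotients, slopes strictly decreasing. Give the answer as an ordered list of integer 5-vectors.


Barcode: M ≅ I[1,1]^3, I[1,3], I[3,3], I[3,4], I[3,5], I[4,4]. HN layers by μ_θ (5 steps, strictly decreasing):
  μ^(1)=34; μ^(2)=21; μ^(3)=50/3; μ^(4)=-5; μ^(5)=-44

((0, 0, 0, 2, 0); (0, 0, 3, 0, 0); (0, 0, 1, 1, 1); (0, 1, 0, 0, 0); (4, 0, 0, 0, 0))


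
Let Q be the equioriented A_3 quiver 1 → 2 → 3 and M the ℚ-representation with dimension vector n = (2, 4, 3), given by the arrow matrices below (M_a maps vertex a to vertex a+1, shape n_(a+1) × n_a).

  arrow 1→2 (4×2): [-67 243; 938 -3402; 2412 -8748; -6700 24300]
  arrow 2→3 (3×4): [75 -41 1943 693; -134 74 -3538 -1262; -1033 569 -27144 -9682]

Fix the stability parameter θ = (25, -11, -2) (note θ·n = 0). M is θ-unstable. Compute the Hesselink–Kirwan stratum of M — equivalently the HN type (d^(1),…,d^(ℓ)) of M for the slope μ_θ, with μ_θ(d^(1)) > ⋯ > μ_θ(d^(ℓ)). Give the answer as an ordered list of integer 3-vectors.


Via rank(M_{q-1}∘⋯∘M_p): M ≅ I[1,1], I[1,3], I[2,2]^2, I[2,3], I[3,3].
μ_θ-semistable layers: μ^(1)=25; μ^(2)=4; μ^(3)=-2; μ^(4)=-11

((1, 0, 0); (1, 1, 1); (0, 0, 2); (0, 3, 0))


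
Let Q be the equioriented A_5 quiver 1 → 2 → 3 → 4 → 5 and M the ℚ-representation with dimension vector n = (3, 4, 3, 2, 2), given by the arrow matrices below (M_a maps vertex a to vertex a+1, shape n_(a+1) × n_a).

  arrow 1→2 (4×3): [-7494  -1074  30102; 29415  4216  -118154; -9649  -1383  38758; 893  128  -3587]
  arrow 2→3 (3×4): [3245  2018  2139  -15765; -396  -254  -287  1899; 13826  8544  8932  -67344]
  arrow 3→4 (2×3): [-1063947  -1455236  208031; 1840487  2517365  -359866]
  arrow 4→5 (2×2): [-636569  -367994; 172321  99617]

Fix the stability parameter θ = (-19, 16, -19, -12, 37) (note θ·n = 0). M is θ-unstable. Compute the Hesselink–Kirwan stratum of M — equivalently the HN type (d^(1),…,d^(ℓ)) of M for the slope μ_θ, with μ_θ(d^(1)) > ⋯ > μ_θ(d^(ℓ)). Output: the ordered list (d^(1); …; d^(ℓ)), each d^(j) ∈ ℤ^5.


Via rank(M_{q-1}∘⋯∘M_p): M ≅ I[1,2], I[1,5]^2, I[2,2], I[3,3].
μ_θ-semistable layers: μ^(1)=37; μ^(2)=16; μ^(3)=-5; μ^(4)=-19

((0, 0, 0, 0, 2); (0, 2, 0, 0, 0); (0, 2, 2, 2, 0); (3, 0, 1, 0, 0))


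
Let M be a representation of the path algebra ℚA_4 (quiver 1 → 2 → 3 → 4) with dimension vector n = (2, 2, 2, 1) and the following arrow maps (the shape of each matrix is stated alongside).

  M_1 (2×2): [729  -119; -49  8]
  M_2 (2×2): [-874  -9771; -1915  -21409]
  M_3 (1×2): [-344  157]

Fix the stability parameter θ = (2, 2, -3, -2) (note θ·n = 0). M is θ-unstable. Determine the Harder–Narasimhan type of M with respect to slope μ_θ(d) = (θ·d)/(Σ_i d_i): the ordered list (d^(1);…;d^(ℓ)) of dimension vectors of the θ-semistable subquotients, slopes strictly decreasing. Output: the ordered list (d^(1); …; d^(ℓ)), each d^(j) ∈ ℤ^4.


Barcode: M ≅ I[1,3], I[1,4]. HN layers by μ_θ (2 steps, strictly decreasing):
  μ^(1)=1/3; μ^(2)=-1/4

((1, 1, 1, 0); (1, 1, 1, 1))


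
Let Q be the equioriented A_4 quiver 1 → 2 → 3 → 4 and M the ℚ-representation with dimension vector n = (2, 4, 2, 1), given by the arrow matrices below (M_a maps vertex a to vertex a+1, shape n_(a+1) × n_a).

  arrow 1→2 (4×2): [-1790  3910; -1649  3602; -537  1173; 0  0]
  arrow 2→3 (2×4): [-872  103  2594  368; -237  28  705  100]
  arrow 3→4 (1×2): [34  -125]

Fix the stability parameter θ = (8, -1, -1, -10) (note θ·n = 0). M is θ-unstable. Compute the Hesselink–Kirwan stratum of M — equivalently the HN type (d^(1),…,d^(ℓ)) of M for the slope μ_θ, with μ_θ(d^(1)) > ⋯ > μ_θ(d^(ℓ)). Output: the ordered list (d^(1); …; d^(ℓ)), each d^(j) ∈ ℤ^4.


Barcode: M ≅ I[1,3], I[1,4], I[2,2]^2. HN layers by μ_θ (2 steps, strictly decreasing):
  μ^(1)=2; μ^(2)=-1

((1, 1, 1, 0); (1, 3, 1, 1))


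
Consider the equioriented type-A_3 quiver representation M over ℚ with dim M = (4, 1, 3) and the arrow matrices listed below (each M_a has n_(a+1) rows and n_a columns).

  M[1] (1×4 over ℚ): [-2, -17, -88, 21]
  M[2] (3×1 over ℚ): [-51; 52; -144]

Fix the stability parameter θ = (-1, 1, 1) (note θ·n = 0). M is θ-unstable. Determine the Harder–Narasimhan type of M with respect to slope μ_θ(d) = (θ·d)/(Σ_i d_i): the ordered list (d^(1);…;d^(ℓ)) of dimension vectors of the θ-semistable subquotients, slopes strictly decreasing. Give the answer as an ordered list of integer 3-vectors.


Interval decomposition of M: I[1,1]^3, I[1,3], I[3,3]^2.
HN type (ℓ=2): μ^(1)=1; μ^(2)=-1

((0, 1, 3); (4, 0, 0))


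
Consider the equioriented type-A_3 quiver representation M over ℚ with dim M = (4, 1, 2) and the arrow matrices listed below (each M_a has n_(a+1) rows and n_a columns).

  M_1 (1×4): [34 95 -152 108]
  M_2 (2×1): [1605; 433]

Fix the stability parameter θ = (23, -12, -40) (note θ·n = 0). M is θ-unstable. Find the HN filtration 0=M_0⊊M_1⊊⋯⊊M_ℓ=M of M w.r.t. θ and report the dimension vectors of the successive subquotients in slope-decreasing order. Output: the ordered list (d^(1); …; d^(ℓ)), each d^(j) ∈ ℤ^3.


Via rank(M_{q-1}∘⋯∘M_p): M ≅ I[1,1]^3, I[1,3], I[3,3].
μ_θ-semistable layers: μ^(1)=23; μ^(2)=-29/3; μ^(3)=-40

((3, 0, 0); (1, 1, 1); (0, 0, 1))


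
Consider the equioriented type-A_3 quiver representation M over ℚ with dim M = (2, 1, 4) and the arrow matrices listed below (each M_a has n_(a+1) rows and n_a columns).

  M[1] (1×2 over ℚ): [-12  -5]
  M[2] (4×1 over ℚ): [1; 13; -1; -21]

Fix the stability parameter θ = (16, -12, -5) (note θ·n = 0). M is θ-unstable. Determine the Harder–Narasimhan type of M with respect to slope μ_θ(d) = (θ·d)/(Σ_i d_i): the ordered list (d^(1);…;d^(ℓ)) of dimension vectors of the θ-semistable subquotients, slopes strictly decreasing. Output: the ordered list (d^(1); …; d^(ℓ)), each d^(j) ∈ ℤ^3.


Via rank(M_{q-1}∘⋯∘M_p): M ≅ I[1,1], I[1,3], I[3,3]^3.
μ_θ-semistable layers: μ^(1)=16; μ^(2)=-1/3; μ^(3)=-5

((1, 0, 0); (1, 1, 1); (0, 0, 3))


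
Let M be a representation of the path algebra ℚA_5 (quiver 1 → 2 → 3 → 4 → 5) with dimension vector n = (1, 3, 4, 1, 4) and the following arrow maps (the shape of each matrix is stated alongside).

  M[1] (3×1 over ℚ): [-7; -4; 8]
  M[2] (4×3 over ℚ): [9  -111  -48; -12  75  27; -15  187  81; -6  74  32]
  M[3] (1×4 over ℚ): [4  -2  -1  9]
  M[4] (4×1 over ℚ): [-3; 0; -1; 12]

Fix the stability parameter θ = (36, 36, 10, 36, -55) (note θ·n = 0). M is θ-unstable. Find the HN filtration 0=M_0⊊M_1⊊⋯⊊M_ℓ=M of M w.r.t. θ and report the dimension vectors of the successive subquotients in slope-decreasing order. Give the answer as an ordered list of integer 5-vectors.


Via rank(M_{q-1}∘⋯∘M_p): M ≅ I[1,5], I[2,3]^2, I[3,3], I[5,5]^3.
μ_θ-semistable layers: μ^(1)=23; μ^(2)=63/5; μ^(3)=10; μ^(4)=-55

((0, 2, 2, 0, 0); (1, 1, 1, 1, 1); (0, 0, 1, 0, 0); (0, 0, 0, 0, 3))


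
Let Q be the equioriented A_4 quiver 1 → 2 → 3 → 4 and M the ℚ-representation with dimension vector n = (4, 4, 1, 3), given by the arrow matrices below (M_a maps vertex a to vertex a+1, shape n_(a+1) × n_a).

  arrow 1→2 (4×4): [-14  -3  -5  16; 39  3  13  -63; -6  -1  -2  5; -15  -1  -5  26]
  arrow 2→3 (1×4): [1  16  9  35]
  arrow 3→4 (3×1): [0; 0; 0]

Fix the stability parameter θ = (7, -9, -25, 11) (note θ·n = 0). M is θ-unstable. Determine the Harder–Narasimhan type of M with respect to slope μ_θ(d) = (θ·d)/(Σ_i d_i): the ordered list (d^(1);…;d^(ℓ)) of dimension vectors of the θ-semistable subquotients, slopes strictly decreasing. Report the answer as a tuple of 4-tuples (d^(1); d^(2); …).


Via rank(M_{q-1}∘⋯∘M_p): M ≅ I[1,2]^3, I[1,3], I[4,4]^3.
μ_θ-semistable layers: μ^(1)=11; μ^(2)=-1; μ^(3)=-9

((0, 0, 0, 3); (3, 3, 0, 0); (1, 1, 1, 0))


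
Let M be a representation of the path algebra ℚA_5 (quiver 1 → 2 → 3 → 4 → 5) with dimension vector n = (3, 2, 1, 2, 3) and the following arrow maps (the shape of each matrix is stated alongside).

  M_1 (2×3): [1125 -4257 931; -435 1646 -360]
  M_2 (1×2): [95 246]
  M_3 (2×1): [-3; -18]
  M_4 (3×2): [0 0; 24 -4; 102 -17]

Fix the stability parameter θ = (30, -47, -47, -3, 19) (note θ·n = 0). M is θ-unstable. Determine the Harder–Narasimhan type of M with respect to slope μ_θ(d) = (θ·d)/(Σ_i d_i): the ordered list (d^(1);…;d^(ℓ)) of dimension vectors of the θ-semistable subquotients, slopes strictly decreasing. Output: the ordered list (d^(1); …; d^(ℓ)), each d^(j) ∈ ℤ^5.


Via rank(M_{q-1}∘⋯∘M_p): M ≅ I[1,1], I[1,2], I[1,4], I[4,5], I[5,5]^2.
μ_θ-semistable layers: μ^(1)=30; μ^(2)=19; μ^(3)=-3; μ^(4)=-17/2; μ^(5)=-64/3

((1, 0, 0, 0, 0); (0, 0, 0, 0, 3); (0, 0, 0, 2, 0); (1, 1, 0, 0, 0); (1, 1, 1, 0, 0))


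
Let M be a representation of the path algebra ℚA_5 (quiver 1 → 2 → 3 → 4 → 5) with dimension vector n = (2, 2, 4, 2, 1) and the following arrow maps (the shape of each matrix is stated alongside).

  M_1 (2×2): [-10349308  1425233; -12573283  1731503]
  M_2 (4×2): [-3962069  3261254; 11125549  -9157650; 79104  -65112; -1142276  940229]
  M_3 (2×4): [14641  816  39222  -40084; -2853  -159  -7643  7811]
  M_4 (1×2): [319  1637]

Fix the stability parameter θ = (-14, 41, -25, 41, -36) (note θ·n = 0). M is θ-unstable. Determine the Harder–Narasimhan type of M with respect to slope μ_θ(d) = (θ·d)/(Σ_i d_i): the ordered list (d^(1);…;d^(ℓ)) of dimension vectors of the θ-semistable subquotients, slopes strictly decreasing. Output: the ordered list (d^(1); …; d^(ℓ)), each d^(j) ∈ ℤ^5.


Via rank(M_{q-1}∘⋯∘M_p): M ≅ I[1,4], I[1,5], I[3,3]^2.
μ_θ-semistable layers: μ^(1)=41; μ^(2)=8; μ^(3)=21/4; μ^(4)=-14; μ^(5)=-25

((0, 0, 0, 1, 0); (0, 1, 1, 0, 0); (0, 1, 1, 1, 1); (2, 0, 0, 0, 0); (0, 0, 2, 0, 0))


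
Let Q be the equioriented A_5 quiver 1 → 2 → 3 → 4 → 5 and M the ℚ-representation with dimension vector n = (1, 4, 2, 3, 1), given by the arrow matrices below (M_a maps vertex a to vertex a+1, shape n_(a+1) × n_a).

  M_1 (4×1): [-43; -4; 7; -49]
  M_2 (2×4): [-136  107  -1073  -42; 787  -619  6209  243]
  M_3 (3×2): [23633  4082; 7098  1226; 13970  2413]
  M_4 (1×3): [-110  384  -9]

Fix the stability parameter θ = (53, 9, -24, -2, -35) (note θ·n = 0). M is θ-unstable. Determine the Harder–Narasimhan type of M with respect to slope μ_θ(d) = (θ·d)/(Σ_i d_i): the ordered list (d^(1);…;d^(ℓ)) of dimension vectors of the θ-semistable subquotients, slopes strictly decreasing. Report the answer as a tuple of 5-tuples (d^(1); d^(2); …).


Interval decomposition of M: I[1,5], I[2,2]^2, I[2,4], I[4,4].
HN type (ℓ=4): μ^(1)=9; μ^(2)=1/5; μ^(3)=-2; μ^(4)=-15/2

((0, 2, 0, 0, 0); (1, 1, 1, 1, 1); (0, 0, 0, 2, 0); (0, 1, 1, 0, 0))


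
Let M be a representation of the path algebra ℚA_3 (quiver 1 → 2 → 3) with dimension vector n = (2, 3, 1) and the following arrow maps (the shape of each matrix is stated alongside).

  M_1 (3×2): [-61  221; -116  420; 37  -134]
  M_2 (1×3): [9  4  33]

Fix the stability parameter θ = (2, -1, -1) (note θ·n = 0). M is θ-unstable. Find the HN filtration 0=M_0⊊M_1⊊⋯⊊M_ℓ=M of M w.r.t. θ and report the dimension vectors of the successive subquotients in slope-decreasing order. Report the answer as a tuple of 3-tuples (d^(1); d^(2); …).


Interval decomposition of M: I[1,2], I[1,3], I[2,2].
HN type (ℓ=3): μ^(1)=1/2; μ^(2)=0; μ^(3)=-1

((1, 1, 0); (1, 1, 1); (0, 1, 0))


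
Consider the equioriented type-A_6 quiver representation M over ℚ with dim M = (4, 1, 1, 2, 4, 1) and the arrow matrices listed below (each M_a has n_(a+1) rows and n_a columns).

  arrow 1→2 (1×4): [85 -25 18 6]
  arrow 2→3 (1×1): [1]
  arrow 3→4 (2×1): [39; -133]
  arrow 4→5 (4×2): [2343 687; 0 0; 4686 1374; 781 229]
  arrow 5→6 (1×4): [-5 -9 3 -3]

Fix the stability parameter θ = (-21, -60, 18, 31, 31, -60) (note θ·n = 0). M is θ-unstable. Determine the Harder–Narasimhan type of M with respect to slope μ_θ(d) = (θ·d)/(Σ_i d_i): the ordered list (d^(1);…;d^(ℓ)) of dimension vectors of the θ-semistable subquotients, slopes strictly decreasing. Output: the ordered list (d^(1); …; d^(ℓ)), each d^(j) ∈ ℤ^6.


Barcode: M ≅ I[1,1]^3, I[1,5], I[4,4], I[5,5]^2, I[5,6]. HN layers by μ_θ (5 steps, strictly decreasing):
  μ^(1)=31; μ^(2)=18; μ^(3)=-29/2; μ^(4)=-21; μ^(5)=-81/2

((0, 0, 0, 2, 3, 0); (0, 0, 1, 0, 0, 0); (0, 0, 0, 0, 1, 1); (3, 0, 0, 0, 0, 0); (1, 1, 0, 0, 0, 0))


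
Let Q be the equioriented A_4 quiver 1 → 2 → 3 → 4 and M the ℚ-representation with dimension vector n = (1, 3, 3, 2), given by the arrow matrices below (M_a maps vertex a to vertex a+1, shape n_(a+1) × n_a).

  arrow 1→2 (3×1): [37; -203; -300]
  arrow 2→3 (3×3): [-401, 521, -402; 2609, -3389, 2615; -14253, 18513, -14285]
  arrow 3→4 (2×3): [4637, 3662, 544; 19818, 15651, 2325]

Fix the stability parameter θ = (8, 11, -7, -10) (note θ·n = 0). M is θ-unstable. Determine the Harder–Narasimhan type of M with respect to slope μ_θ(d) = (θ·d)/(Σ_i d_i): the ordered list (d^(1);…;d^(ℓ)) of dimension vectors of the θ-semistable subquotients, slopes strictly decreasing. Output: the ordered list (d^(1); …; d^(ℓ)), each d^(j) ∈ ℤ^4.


Barcode: M ≅ I[1,2], I[2,3], I[2,4], I[3,4]. HN layers by μ_θ (5 steps, strictly decreasing):
  μ^(1)=11; μ^(2)=8; μ^(3)=2; μ^(4)=-2; μ^(5)=-17/2

((0, 1, 0, 0); (1, 0, 0, 0); (0, 1, 1, 0); (0, 1, 1, 1); (0, 0, 1, 1))


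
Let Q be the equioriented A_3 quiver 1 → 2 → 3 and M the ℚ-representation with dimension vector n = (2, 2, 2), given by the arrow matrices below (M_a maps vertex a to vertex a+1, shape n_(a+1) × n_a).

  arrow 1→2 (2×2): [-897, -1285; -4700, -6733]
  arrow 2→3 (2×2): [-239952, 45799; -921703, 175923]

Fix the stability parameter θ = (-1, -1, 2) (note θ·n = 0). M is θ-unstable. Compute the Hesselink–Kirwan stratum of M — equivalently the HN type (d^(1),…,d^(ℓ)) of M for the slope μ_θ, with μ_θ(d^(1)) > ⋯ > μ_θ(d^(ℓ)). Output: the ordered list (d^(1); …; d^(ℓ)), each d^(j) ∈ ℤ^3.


Interval decomposition of M: I[1,3]^2.
HN type (ℓ=2): μ^(1)=2; μ^(2)=-1

((0, 0, 2); (2, 2, 0))


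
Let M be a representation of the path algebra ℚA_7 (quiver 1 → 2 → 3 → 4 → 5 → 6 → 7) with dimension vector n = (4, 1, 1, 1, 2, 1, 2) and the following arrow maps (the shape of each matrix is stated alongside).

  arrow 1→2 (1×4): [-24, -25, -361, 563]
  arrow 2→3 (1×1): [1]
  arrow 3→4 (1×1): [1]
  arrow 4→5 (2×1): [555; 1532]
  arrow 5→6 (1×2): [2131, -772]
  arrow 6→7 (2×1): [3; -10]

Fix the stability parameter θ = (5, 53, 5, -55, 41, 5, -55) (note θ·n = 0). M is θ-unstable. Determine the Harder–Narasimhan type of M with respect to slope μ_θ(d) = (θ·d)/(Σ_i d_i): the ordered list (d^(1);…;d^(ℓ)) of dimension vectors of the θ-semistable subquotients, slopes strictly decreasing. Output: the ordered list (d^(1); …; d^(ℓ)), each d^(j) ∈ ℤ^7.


Via rank(M_{q-1}∘⋯∘M_p): M ≅ I[1,1]^3, I[1,7], I[5,5], I[7,7].
μ_θ-semistable layers: μ^(1)=41; μ^(2)=5; μ^(3)=-1/7; μ^(4)=-55

((0, 0, 0, 0, 1, 0, 0); (3, 0, 0, 0, 0, 0, 0); (1, 1, 1, 1, 1, 1, 1); (0, 0, 0, 0, 0, 0, 1))


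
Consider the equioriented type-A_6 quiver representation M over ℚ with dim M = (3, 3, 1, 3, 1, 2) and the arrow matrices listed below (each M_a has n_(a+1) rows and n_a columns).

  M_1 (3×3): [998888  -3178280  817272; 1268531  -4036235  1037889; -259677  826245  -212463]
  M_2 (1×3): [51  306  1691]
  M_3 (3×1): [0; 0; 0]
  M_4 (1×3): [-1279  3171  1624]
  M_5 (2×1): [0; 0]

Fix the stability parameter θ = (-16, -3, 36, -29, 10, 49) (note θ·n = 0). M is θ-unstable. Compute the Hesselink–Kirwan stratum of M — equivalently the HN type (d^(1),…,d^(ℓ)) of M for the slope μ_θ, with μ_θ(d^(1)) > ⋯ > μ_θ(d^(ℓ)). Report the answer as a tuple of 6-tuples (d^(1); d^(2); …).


Barcode: M ≅ I[1,1]^2, I[1,3], I[2,2]^2, I[4,4]^2, I[4,5], I[6,6]^2. HN layers by μ_θ (6 steps, strictly decreasing):
  μ^(1)=49; μ^(2)=36; μ^(3)=10; μ^(4)=-3; μ^(5)=-16; μ^(6)=-29

((0, 0, 0, 0, 0, 2); (0, 0, 1, 0, 0, 0); (0, 0, 0, 0, 1, 0); (0, 3, 0, 0, 0, 0); (3, 0, 0, 0, 0, 0); (0, 0, 0, 3, 0, 0))


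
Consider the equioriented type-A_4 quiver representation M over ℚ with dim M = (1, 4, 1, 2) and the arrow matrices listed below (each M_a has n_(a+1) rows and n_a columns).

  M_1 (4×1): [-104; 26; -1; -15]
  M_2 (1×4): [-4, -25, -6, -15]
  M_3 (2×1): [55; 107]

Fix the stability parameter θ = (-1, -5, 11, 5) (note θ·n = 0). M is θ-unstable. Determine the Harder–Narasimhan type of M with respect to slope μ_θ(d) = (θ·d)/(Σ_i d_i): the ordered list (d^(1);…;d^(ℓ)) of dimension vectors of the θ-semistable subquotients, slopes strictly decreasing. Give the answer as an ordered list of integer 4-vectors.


Barcode: M ≅ I[1,4], I[2,2]^3, I[4,4]. HN layers by μ_θ (4 steps, strictly decreasing):
  μ^(1)=8; μ^(2)=5; μ^(3)=-3; μ^(4)=-5

((0, 0, 1, 1); (0, 0, 0, 1); (1, 1, 0, 0); (0, 3, 0, 0))


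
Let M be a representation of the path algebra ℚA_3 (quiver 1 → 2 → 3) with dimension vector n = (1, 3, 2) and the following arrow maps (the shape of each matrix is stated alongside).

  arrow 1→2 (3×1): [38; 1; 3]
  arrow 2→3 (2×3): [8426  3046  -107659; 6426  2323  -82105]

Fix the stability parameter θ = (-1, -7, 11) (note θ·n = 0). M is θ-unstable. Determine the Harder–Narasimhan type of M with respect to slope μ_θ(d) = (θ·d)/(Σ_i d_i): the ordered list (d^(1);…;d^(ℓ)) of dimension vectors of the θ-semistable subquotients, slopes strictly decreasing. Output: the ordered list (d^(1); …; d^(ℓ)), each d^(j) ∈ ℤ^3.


Via rank(M_{q-1}∘⋯∘M_p): M ≅ I[1,3], I[2,2], I[2,3].
μ_θ-semistable layers: μ^(1)=11; μ^(2)=-4; μ^(3)=-7

((0, 0, 2); (1, 1, 0); (0, 2, 0))


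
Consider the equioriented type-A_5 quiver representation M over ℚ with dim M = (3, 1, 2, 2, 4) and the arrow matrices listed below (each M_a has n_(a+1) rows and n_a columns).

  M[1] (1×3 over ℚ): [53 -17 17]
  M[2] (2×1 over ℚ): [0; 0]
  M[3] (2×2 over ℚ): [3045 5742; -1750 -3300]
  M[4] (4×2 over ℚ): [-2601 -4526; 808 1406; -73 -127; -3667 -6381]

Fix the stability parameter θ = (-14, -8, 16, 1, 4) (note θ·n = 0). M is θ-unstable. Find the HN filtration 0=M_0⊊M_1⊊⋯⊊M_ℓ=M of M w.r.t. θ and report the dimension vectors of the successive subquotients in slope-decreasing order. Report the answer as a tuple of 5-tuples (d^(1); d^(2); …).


Via rank(M_{q-1}∘⋯∘M_p): M ≅ I[1,1]^2, I[1,2], I[3,3], I[3,5], I[4,5], I[5,5]^2.
μ_θ-semistable layers: μ^(1)=16; μ^(2)=7; μ^(3)=4; μ^(4)=1; μ^(5)=-8; μ^(6)=-14

((0, 0, 1, 0, 0); (0, 0, 1, 1, 1); (0, 0, 0, 0, 3); (0, 0, 0, 1, 0); (0, 1, 0, 0, 0); (3, 0, 0, 0, 0))


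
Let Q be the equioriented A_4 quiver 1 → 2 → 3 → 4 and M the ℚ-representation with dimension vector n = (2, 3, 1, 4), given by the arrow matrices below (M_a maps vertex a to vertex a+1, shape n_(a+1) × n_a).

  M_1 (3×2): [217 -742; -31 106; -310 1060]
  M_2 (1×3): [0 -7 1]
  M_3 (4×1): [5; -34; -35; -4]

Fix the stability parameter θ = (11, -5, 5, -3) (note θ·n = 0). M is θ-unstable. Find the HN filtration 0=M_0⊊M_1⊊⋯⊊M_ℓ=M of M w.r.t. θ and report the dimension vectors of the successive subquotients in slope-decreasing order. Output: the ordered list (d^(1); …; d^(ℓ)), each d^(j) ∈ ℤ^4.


Interval decomposition of M: I[1,1], I[1,4], I[2,2]^2, I[4,4]^3.
HN type (ℓ=4): μ^(1)=11; μ^(2)=2; μ^(3)=-3; μ^(4)=-5

((1, 0, 0, 0); (1, 1, 1, 1); (0, 0, 0, 3); (0, 2, 0, 0))


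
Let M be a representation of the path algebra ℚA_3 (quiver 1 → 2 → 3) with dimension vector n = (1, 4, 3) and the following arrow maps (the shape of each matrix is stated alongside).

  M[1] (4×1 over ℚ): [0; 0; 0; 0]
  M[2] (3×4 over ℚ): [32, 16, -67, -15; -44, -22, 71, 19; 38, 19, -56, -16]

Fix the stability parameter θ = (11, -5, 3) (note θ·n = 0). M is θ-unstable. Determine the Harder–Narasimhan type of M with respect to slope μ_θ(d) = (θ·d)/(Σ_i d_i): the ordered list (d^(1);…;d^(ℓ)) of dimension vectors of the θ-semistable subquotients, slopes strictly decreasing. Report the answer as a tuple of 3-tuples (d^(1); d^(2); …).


Barcode: M ≅ I[1,1], I[2,2]^2, I[2,3]^2, I[3,3]. HN layers by μ_θ (3 steps, strictly decreasing):
  μ^(1)=11; μ^(2)=3; μ^(3)=-5

((1, 0, 0); (0, 0, 3); (0, 4, 0))


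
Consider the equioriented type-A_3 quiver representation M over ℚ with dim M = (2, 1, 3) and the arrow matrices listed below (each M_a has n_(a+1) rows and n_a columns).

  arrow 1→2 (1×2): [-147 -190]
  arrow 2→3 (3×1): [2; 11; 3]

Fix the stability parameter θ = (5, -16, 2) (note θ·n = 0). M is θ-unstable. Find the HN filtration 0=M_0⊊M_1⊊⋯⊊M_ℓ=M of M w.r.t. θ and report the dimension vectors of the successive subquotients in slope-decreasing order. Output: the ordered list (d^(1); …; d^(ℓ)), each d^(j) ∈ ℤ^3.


Interval decomposition of M: I[1,1], I[1,3], I[3,3]^2.
HN type (ℓ=3): μ^(1)=5; μ^(2)=2; μ^(3)=-11/2

((1, 0, 0); (0, 0, 3); (1, 1, 0))


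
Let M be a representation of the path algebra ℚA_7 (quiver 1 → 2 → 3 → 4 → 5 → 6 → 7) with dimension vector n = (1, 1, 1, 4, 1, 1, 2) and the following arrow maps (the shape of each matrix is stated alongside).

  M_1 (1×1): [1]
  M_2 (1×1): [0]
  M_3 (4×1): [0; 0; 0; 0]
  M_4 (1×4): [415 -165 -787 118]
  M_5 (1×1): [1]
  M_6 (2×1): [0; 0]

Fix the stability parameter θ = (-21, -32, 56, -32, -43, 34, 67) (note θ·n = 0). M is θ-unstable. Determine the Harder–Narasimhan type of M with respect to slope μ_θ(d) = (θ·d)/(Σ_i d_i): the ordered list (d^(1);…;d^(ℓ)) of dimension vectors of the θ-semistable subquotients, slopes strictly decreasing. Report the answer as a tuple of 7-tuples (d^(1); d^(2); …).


Via rank(M_{q-1}∘⋯∘M_p): M ≅ I[1,2], I[3,3], I[4,4]^3, I[4,6], I[7,7]^2.
μ_θ-semistable layers: μ^(1)=67; μ^(2)=56; μ^(3)=34; μ^(4)=-53/2; μ^(5)=-32; μ^(6)=-75/2

((0, 0, 0, 0, 0, 0, 2); (0, 0, 1, 0, 0, 0, 0); (0, 0, 0, 0, 0, 1, 0); (1, 1, 0, 0, 0, 0, 0); (0, 0, 0, 3, 0, 0, 0); (0, 0, 0, 1, 1, 0, 0))


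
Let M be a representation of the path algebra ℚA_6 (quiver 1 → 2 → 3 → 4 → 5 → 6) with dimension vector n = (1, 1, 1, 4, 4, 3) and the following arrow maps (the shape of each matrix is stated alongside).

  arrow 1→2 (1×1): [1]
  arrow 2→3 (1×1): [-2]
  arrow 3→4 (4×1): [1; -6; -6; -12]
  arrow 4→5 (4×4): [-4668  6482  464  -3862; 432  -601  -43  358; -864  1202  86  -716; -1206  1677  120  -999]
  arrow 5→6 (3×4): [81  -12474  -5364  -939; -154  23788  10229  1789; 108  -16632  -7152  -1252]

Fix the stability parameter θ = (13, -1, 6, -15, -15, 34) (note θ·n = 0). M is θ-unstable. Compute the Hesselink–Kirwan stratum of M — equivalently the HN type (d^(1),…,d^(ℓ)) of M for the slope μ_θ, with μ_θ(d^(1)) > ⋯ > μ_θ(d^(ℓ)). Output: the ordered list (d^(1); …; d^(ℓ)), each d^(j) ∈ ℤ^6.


Barcode: M ≅ I[1,4], I[4,4], I[4,5], I[4,6], I[5,5], I[5,6], I[6,6]. HN layers by μ_θ (3 steps, strictly decreasing):
  μ^(1)=34; μ^(2)=3/4; μ^(3)=-15

((0, 0, 0, 0, 0, 3); (1, 1, 1, 1, 0, 0); (0, 0, 0, 3, 4, 0))


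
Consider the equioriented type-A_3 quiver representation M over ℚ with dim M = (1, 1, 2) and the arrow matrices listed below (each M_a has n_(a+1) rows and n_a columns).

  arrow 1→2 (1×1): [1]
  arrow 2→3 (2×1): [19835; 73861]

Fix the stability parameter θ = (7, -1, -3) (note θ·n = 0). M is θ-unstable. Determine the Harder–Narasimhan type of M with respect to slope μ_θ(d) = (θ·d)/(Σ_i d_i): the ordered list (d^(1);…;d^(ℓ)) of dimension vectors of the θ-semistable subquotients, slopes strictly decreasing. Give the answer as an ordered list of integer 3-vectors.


Barcode: M ≅ I[1,3], I[3,3]. HN layers by μ_θ (2 steps, strictly decreasing):
  μ^(1)=1; μ^(2)=-3

((1, 1, 1); (0, 0, 1))


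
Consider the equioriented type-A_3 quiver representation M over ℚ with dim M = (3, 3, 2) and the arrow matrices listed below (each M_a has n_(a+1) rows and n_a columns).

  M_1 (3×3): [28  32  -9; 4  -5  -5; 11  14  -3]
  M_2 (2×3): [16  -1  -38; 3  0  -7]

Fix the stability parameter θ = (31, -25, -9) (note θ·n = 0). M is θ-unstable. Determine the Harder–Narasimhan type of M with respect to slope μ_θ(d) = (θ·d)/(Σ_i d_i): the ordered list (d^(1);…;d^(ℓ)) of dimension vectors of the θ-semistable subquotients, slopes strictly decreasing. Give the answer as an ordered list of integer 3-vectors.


Via rank(M_{q-1}∘⋯∘M_p): M ≅ I[1,2], I[1,3]^2.
μ_θ-semistable layers: μ^(1)=3; μ^(2)=-1

((1, 1, 0); (2, 2, 2))


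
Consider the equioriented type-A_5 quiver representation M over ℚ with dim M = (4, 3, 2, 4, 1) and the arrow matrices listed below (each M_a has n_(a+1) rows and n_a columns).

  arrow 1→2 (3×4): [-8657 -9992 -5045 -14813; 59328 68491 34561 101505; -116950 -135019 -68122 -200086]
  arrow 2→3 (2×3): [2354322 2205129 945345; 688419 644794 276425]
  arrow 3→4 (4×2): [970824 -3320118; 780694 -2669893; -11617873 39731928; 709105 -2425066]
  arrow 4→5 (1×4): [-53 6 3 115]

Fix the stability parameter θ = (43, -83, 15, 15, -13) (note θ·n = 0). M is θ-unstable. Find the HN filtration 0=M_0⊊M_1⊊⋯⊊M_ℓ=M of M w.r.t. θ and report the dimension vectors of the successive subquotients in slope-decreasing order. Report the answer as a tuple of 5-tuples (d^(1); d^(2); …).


Barcode: M ≅ I[1,1], I[1,2], I[1,4], I[1,5], I[4,4]^2. HN layers by μ_θ (4 steps, strictly decreasing):
  μ^(1)=43; μ^(2)=15; μ^(3)=17/3; μ^(4)=-20

((1, 0, 0, 0, 0); (0, 0, 1, 3, 0); (0, 0, 1, 1, 1); (3, 3, 0, 0, 0))


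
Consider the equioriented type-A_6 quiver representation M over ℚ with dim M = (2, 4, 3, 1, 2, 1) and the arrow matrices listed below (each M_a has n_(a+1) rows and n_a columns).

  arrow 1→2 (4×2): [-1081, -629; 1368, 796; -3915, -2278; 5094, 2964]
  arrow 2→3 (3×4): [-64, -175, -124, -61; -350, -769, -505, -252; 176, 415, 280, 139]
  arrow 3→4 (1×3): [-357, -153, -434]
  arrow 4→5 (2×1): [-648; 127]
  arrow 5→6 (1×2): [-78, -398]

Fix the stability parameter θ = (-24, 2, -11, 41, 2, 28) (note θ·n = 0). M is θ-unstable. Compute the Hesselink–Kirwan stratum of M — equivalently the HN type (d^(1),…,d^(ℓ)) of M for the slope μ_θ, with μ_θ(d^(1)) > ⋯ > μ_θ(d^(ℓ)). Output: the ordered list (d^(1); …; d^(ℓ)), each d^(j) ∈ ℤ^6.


Via rank(M_{q-1}∘⋯∘M_p): M ≅ I[1,2], I[1,6], I[2,3]^2, I[5,5].
μ_θ-semistable layers: μ^(1)=28; μ^(2)=43/2; μ^(3)=2; μ^(4)=-9/2; μ^(5)=-24

((0, 0, 0, 0, 0, 1); (0, 0, 0, 1, 1, 0); (0, 1, 0, 0, 1, 0); (0, 3, 3, 0, 0, 0); (2, 0, 0, 0, 0, 0))


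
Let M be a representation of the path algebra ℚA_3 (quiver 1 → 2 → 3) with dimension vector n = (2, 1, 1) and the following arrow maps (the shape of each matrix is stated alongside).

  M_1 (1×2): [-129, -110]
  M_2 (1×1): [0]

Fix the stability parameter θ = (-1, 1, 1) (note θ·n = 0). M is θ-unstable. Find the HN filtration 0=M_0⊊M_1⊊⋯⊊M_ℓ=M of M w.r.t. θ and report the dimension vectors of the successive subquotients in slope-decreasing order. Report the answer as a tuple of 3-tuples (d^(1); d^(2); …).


Barcode: M ≅ I[1,1], I[1,2], I[3,3]. HN layers by μ_θ (2 steps, strictly decreasing):
  μ^(1)=1; μ^(2)=-1

((0, 1, 1); (2, 0, 0))


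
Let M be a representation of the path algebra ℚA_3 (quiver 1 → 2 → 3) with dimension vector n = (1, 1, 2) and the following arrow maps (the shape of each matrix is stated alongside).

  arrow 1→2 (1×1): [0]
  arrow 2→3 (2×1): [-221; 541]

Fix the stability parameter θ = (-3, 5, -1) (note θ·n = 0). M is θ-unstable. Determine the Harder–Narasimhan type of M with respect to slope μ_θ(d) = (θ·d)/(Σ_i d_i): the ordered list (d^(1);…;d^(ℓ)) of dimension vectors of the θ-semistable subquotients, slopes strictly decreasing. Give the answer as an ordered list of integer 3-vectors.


Via rank(M_{q-1}∘⋯∘M_p): M ≅ I[1,1], I[2,3], I[3,3].
μ_θ-semistable layers: μ^(1)=2; μ^(2)=-1; μ^(3)=-3

((0, 1, 1); (0, 0, 1); (1, 0, 0))


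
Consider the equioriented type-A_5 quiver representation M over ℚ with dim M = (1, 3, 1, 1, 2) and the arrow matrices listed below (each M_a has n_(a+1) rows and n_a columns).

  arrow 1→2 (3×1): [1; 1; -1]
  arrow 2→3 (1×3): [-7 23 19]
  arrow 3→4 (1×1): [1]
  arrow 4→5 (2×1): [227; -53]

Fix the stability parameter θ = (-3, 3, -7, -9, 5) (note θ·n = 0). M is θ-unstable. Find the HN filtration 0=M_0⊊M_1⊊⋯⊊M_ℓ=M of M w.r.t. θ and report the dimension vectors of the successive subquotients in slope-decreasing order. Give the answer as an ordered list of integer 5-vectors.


Interval decomposition of M: I[1,5], I[2,2]^2, I[5,5].
HN type (ℓ=3): μ^(1)=5; μ^(2)=3; μ^(3)=-4

((0, 0, 0, 0, 2); (0, 2, 0, 0, 0); (1, 1, 1, 1, 0))


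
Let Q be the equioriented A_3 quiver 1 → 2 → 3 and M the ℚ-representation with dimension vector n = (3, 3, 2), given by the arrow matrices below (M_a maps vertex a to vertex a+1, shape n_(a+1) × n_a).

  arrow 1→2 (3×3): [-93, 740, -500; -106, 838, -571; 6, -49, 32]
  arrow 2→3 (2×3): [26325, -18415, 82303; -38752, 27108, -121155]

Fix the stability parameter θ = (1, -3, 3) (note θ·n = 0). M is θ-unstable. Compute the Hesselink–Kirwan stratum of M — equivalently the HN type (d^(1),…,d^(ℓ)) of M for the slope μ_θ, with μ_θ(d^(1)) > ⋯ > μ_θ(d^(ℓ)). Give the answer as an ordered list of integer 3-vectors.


Interval decomposition of M: I[1,2], I[1,3]^2.
HN type (ℓ=2): μ^(1)=3; μ^(2)=-1

((0, 0, 2); (3, 3, 0))


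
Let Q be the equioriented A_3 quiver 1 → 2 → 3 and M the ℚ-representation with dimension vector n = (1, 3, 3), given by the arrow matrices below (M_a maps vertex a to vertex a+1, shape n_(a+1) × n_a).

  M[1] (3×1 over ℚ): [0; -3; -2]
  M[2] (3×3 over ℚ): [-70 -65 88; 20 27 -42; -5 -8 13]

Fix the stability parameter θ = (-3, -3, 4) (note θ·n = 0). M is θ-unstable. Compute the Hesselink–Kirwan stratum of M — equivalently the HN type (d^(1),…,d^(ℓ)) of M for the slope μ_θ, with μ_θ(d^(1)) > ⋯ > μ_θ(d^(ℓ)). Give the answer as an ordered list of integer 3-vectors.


Via rank(M_{q-1}∘⋯∘M_p): M ≅ I[1,3], I[2,2], I[2,3], I[3,3].
μ_θ-semistable layers: μ^(1)=4; μ^(2)=-3

((0, 0, 3); (1, 3, 0))


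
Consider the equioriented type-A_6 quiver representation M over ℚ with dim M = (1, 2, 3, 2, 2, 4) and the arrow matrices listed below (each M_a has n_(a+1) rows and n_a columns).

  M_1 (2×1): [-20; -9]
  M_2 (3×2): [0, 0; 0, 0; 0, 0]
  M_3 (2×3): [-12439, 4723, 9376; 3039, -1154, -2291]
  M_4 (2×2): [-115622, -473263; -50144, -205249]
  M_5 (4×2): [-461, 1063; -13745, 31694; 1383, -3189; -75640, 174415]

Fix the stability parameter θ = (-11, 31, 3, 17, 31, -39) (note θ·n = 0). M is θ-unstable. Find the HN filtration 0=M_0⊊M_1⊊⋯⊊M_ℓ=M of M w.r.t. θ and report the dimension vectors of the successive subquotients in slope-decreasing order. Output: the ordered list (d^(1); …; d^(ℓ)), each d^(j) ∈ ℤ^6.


Via rank(M_{q-1}∘⋯∘M_p): M ≅ I[1,2], I[2,2], I[3,3], I[3,6]^2, I[6,6]^2.
μ_θ-semistable layers: μ^(1)=31; μ^(2)=3; μ^(3)=-11; μ^(4)=-39

((0, 2, 0, 0, 0, 0); (0, 0, 3, 2, 2, 2); (1, 0, 0, 0, 0, 0); (0, 0, 0, 0, 0, 2))


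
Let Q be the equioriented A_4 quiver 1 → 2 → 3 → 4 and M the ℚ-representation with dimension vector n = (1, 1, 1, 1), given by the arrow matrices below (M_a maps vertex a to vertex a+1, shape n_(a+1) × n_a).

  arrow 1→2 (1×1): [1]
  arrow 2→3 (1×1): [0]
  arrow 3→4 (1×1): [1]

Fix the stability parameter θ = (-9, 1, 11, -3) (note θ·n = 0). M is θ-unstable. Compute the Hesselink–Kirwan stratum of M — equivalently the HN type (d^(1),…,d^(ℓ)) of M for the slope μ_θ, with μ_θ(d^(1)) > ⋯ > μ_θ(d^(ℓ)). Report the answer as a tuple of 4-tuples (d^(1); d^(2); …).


Interval decomposition of M: I[1,2], I[3,4].
HN type (ℓ=3): μ^(1)=4; μ^(2)=1; μ^(3)=-9

((0, 0, 1, 1); (0, 1, 0, 0); (1, 0, 0, 0))
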